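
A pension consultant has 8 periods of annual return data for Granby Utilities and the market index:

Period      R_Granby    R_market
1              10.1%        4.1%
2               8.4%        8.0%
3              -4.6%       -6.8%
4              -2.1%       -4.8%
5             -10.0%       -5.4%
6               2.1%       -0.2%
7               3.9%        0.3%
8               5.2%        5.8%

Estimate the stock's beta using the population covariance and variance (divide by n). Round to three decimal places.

Mean R_i = (10.1 + 8.4 − 4.6 − 2.1 − 10.0 + 2.1 + 3.9 + 5.2) / 8 = 1.6250%
Mean R_m = (4.1 + 8.0 − 6.8 − 4.8 − 5.4 − 0.2 + 0.3 + 5.8) / 8 = 0.1250%
Σ(R_i − R̄_i)(R_m − R̄_m) = 233.2550  ⇒  Cov = 233.2550 / 8 = 29.1569
Σ(R_m − R̄_m)² = 212.8950  ⇒  Var(R_m) = 212.8950 / 8 = 26.6119
β = Cov / Var(R_m) = 29.1569 / 26.6119 = 1.0956

1.096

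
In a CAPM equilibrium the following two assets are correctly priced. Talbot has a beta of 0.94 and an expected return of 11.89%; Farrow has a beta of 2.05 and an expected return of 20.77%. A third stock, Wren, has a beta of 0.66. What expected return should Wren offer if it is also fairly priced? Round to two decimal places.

MRP (SML slope) = (20.77% − 11.89%) / (2.05 − 0.94) = 8.88% / 1.11 = 8.0000%
R_f (intercept) = 11.89% − 0.94 × 8.0000% = 4.3700%
E(R_Wren) = R_f + β × MRP = 4.3700% + 0.66 × 8.0000% = 9.65%

9.65%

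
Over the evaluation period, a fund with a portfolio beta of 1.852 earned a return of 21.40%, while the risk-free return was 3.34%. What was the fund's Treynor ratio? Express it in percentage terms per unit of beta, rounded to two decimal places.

9.75%

Treynor = (R_P − R_f) / β_P = (21.40% − 3.34%) / 1.8520 = 18.06% / 1.8520 = 9.75%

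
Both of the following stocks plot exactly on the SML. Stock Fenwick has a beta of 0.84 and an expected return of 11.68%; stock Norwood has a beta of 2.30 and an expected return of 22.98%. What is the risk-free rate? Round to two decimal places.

Both satisfy E(R) = R_f + β·MRP, so the slope of the SML is
MRP = (22.98% − 11.68%) / (2.30 − 0.84) = 11.30% / 1.46 = 7.7397%
R_f = E(R_Fenwick) − β_Fenwick·MRP = 11.68% − 0.84 × 7.7397% = 5.1787%

5.18%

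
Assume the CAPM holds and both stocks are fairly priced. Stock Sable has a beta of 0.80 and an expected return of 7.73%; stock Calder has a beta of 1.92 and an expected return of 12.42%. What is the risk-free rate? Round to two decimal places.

Both satisfy E(R) = R_f + β·MRP, so the slope of the SML is
MRP = (12.42% − 7.73%) / (1.92 − 0.80) = 4.69% / 1.12 = 4.1875%
R_f = E(R_Sable) − β_Sable·MRP = 7.73% − 0.80 × 4.1875% = 4.3800%

4.38%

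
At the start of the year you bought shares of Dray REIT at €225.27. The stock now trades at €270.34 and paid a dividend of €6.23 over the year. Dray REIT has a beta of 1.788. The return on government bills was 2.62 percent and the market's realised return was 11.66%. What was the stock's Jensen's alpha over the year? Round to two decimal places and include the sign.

Realised HPR = (P1 + D1 − P0) / P0 = (270.34 + 6.23 − 225.27) / 225.27 = 51.30 / 225.27 = 22.7727%
MRP = 11.66% − 2.62% = 9.04%
CAPM required = R_f + β·MRP = 2.62% + 1.788 × 9.04% = 18.78352%
α = realised − required = 22.7727% − 18.78352% = +3.99%

+3.99%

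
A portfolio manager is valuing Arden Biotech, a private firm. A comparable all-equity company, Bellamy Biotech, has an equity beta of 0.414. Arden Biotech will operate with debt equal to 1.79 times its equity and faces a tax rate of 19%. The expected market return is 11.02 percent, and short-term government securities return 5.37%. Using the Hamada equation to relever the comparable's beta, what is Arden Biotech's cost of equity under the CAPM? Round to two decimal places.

β_L = β_U × [1 + (1 − t)(D/E)] = 0.414 × [1 + (1 − 0.19) × 1.79]
    = 0.414 × [1 + 0.81 × 1.79] = 0.414 × 2.4499 = 1.0143
MRP = 11.02% − 5.37% = 5.65%
E(R) = R_f + β_L × MRP = 5.37% + 1.0143 × 5.65% = 11.10%

11.10%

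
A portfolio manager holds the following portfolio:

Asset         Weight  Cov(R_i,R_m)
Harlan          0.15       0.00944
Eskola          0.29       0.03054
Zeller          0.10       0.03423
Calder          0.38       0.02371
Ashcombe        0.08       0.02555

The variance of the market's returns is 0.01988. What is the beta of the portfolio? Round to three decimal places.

β_Harlan = 0.00944 / 0.01988 = 0.4748
β_Eskola = 0.03054 / 0.01988 = 1.5362
β_Zeller = 0.03423 / 0.01988 = 1.7218
β_Calder = 0.02371 / 0.01988 = 1.1927
β_Ashcombe = 0.02555 / 0.01988 = 1.2852
β_P = Σ w_i β_i = 0.15×0.4748 + 0.29×1.5362 + 0.10×1.7218 + 0.38×1.1927 + 0.08×1.2852 = 1.2449

1.245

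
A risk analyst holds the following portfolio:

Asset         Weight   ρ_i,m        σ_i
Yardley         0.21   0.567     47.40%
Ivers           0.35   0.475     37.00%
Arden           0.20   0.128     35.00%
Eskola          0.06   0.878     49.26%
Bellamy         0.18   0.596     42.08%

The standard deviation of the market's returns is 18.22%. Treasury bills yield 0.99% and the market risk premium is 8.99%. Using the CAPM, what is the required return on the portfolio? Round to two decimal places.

β_Yardley = 0.567 × 47.40% / 18.22% = 1.4751
β_Ivers = 0.475 × 37.00% / 18.22% = 0.9646
β_Arden = 0.128 × 35.00% / 18.22% = 0.2459
β_Eskola = 0.878 × 49.26% / 18.22% = 2.3738
β_Bellamy = 0.596 × 42.08% / 18.22% = 1.3765
β_P = Σ w_i β_i = 0.21×1.4751 + 0.35×0.9646 + 0.20×0.2459 + 0.06×2.3738 + 0.18×1.3765 = 1.0868
E(R_P) = R_f + β_P × MRP = 0.99% + 1.0868 × 8.99% = 10.76%

10.76%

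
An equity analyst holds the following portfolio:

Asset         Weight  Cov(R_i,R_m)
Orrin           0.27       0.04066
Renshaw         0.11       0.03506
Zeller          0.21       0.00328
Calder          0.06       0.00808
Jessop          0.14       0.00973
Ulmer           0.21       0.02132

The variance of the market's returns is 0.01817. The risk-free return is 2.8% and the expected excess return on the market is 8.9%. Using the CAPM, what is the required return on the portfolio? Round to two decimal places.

β_Orrin = 0.04066 / 0.01817 = 2.2378
β_Renshaw = 0.03506 / 0.01817 = 1.9296
β_Zeller = 0.00328 / 0.01817 = 0.1805
β_Calder = 0.00808 / 0.01817 = 0.4447
β_Jessop = 0.00973 / 0.01817 = 0.5355
β_Ulmer = 0.02132 / 0.01817 = 1.1734
β_P = Σ w_i β_i = 0.27×2.2378 + 0.11×1.9296 + 0.21×0.1805 + 0.06×0.4447 + 0.14×0.5355 + 0.21×1.1734 = 1.2024
E(R_P) = R_f + β_P × MRP = 2.8% + 1.2024 × 8.9% = 13.50%

13.50%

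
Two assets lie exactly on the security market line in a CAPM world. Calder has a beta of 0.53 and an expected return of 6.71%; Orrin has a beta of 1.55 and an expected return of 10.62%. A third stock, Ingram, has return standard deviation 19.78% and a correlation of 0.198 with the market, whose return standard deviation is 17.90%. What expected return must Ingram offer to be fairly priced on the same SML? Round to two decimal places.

MRP = (10.62% − 6.71%) / (1.55 − 0.53) = 3.8333%
R_f = 6.71% − 0.53 × 3.8333% = 4.6784%
β_Ingram = ρ·σ_i/σ_m = 0.198 × 19.78 / 17.90 = 0.2188
E(R_Ingram) = R_f + β × MRP = 4.6784% + 0.2188 × 3.8333% = 5.52%

5.52%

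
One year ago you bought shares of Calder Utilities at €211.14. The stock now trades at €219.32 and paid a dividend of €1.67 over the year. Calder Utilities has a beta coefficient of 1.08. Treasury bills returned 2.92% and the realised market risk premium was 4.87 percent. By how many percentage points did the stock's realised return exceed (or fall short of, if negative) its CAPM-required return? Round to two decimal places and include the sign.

Realised HPR = (P1 + D1 − P0) / P0 = (219.32 + 1.67 − 211.14) / 211.14 = 9.85 / 211.14 = 4.6652%
CAPM required = R_f + β·MRP = 2.92% + 1.08 × 4.87% = 8.1796%
α = realised − required = 4.6652% − 8.1796% = -3.51%

-3.51%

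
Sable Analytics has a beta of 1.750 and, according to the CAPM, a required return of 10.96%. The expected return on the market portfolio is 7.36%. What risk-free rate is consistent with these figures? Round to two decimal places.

E(R) = R_f + β(E(R_m) − R_f) = R_f(1 − β) + β·E(R_m)
10.96% = R_f × (1 − 1.750) + 1.750 × 7.36%
10.96% = R_f × -0.750 + 12.88000%
R_f = (10.96% − 12.88000%) / -0.750 = 2.56%

2.56%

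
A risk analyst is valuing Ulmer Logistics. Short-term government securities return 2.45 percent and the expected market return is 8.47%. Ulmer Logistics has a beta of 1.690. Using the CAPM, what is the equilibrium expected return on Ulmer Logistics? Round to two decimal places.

12.62%

Market risk premium = E(R_m) − R_f = 8.47% − 2.45% = 6.02%
E(R) = R_f + β × MRP = 2.45% + 1.690 × 6.02% = 12.62%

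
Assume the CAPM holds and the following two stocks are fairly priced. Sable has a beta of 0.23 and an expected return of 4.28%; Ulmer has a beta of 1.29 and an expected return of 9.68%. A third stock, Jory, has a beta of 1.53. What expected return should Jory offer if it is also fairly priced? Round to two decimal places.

MRP (SML slope) = (9.68% − 4.28%) / (1.29 − 0.23) = 5.40% / 1.06 = 5.0943%
R_f (intercept) = 4.28% − 0.23 × 5.0943% = 3.1083%
E(R_Jory) = R_f + β × MRP = 3.1083% + 1.53 × 5.0943% = 10.90%

10.90%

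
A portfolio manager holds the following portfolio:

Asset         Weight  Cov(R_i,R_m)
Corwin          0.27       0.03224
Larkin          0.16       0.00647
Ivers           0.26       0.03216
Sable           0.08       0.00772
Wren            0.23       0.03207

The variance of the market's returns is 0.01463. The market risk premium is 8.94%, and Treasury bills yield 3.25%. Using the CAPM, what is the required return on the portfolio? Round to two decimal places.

19.20%

β_Corwin = 0.03224 / 0.01463 = 2.2037
β_Larkin = 0.00647 / 0.01463 = 0.4422
β_Ivers = 0.03216 / 0.01463 = 2.1982
β_Sable = 0.00772 / 0.01463 = 0.5277
β_Wren = 0.03207 / 0.01463 = 2.1921
β_P = Σ w_i β_i = 0.27×2.2037 + 0.16×0.4422 + 0.26×2.1982 + 0.08×0.5277 + 0.23×2.1921 = 1.7837
E(R_P) = R_f + β_P × MRP = 3.25% + 1.7837 × 8.94% = 19.20%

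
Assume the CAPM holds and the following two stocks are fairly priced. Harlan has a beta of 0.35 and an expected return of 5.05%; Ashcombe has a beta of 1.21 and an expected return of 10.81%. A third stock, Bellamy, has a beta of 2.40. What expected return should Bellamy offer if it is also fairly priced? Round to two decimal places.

18.78%

MRP (SML slope) = (10.81% − 5.05%) / (1.21 − 0.35) = 5.76% / 0.86 = 6.6977%
R_f (intercept) = 5.05% − 0.35 × 6.6977% = 2.7058%
E(R_Bellamy) = R_f + β × MRP = 2.7058% + 2.40 × 6.6977% = 18.78%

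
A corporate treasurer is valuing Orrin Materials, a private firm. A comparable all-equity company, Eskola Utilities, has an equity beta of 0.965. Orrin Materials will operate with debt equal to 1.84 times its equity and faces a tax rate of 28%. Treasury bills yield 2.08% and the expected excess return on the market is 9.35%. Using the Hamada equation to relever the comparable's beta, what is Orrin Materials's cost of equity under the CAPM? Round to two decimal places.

β_L = β_U × [1 + (1 − t)(D/E)] = 0.965 × [1 + (1 − 0.28) × 1.84]
    = 0.965 × [1 + 0.72 × 1.84] = 0.965 × 2.3248 = 2.2434
E(R) = R_f + β_L × MRP = 2.08% + 2.2434 × 9.35% = 23.06%

23.06%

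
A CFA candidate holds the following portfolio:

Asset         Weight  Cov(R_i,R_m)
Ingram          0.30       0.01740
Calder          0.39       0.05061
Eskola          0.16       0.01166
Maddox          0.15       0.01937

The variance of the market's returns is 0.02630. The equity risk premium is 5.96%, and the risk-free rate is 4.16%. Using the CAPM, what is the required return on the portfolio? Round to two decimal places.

β_Ingram = 0.01740 / 0.02630 = 0.6616
β_Calder = 0.05061 / 0.02630 = 1.9243
β_Eskola = 0.01166 / 0.02630 = 0.4433
β_Maddox = 0.01937 / 0.02630 = 0.7365
β_P = Σ w_i β_i = 0.30×0.6616 + 0.39×1.9243 + 0.16×0.4433 + 0.15×0.7365 = 1.1304
E(R_P) = R_f + β_P × MRP = 4.16% + 1.1304 × 5.96% = 10.90%

10.90%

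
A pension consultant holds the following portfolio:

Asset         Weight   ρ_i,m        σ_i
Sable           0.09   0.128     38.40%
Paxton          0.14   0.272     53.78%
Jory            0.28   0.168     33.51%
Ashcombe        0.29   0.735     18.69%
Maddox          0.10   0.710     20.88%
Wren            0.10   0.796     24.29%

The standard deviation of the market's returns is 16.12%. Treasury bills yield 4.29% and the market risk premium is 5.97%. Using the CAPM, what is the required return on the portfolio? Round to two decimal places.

β_Sable = 0.128 × 38.40% / 16.12% = 0.3049
β_Paxton = 0.272 × 53.78% / 16.12% = 0.9075
β_Jory = 0.168 × 33.51% / 16.12% = 0.3492
β_Ashcombe = 0.735 × 18.69% / 16.12% = 0.8522
β_Maddox = 0.710 × 20.88% / 16.12% = 0.9197
β_Wren = 0.796 × 24.29% / 16.12% = 1.1994
β_P = Σ w_i β_i = 0.09×0.3049 + 0.14×0.9075 + 0.28×0.3492 + 0.29×0.8522 + 0.10×0.9197 + 0.10×1.1994 = 0.7113
E(R_P) = R_f + β_P × MRP = 4.29% + 0.7113 × 5.97% = 8.54%

8.54%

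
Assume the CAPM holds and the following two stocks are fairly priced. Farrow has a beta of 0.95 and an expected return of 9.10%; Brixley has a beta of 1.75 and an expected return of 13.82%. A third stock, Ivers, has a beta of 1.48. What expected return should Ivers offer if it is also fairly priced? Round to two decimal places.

MRP (SML slope) = (13.82% − 9.10%) / (1.75 − 0.95) = 4.72% / 0.80 = 5.9000%
R_f (intercept) = 9.10% − 0.95 × 5.9000% = 3.4950%
E(R_Ivers) = R_f + β × MRP = 3.4950% + 1.48 × 5.9000% = 12.23%

12.23%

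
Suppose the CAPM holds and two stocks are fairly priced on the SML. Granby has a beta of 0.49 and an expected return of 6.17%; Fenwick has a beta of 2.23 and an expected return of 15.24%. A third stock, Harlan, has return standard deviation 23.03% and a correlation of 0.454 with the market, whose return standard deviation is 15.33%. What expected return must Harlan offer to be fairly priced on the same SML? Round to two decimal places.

7.17%

MRP = (15.24% − 6.17%) / (2.23 − 0.49) = 5.2126%
R_f = 6.17% − 0.49 × 5.2126% = 3.6158%
β_Harlan = ρ·σ_i/σ_m = 0.454 × 23.03 / 15.33 = 0.6820
E(R_Harlan) = R_f + β × MRP = 3.6158% + 0.6820 × 5.2126% = 7.17%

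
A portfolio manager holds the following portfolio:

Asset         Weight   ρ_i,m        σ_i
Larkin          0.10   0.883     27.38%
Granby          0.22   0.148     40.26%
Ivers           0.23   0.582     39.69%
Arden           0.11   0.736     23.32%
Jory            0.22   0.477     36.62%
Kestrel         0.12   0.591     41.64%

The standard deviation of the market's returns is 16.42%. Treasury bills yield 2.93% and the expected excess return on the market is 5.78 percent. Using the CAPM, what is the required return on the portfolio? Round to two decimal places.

9.17%

β_Larkin = 0.883 × 27.38% / 16.42% = 1.4724
β_Granby = 0.148 × 40.26% / 16.42% = 0.3629
β_Ivers = 0.582 × 39.69% / 16.42% = 1.4068
β_Arden = 0.736 × 23.32% / 16.42% = 1.0453
β_Jory = 0.477 × 36.62% / 16.42% = 1.0638
β_Kestrel = 0.591 × 41.64% / 16.42% = 1.4987
β_P = Σ w_i β_i = 0.10×1.4724 + 0.22×0.3629 + 0.23×1.4068 + 0.11×1.0453 + 0.22×1.0638 + 0.12×1.4987 = 1.0795
E(R_P) = R_f + β_P × MRP = 2.93% + 1.0795 × 5.78% = 9.17%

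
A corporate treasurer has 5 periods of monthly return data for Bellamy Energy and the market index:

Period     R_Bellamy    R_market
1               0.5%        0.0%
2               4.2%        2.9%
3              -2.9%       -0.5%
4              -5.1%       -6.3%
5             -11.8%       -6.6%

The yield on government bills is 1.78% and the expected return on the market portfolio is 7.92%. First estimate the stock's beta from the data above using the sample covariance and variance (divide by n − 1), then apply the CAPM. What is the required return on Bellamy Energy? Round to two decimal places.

Mean R_i = (0.5 + 4.2 − 2.9 − 5.1 − 11.8) / 5 = -3.0200%
Mean R_m = (0.0 + 2.9 − 0.5 − 6.3 − 6.6) / 5 = -2.1000%
Σ(R_i − R̄_i)(R_m − R̄_m) = 91.9300  ⇒  Cov = 91.9300 / 4 = 22.9825
Σ(R_m − R̄_m)² = 69.8600  ⇒  Var(R_m) = 69.8600 / 4 = 17.4650
β = Cov / Var(R_m) = 22.9825 / 17.4650 = 1.3159
MRP = 7.92% − 1.78% = 6.14%
E(R) = R_f + β × MRP = 1.78% + 1.3159 × 6.14% = 9.86%

9.86%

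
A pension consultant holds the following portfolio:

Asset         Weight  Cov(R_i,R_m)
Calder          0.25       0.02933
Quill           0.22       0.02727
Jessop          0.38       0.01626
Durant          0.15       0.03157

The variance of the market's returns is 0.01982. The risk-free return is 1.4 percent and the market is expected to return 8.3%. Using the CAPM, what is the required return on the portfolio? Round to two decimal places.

9.84%

β_Calder = 0.02933 / 0.01982 = 1.4798
β_Quill = 0.02727 / 0.01982 = 1.3759
β_Jessop = 0.01626 / 0.01982 = 0.8204
β_Durant = 0.03157 / 0.01982 = 1.5928
β_P = Σ w_i β_i = 0.25×1.4798 + 0.22×1.3759 + 0.38×0.8204 + 0.15×1.5928 = 1.2233
MRP = 8.3% − 1.4% = 6.90%
E(R_P) = R_f + β_P × MRP = 1.4% + 1.2233 × 6.9% = 9.84%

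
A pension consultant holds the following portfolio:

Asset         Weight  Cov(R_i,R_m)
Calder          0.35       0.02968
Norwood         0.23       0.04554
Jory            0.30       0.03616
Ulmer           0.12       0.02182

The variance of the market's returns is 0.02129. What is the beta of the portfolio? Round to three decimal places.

1.612

β_Calder = 0.02968 / 0.02129 = 1.3941
β_Norwood = 0.04554 / 0.02129 = 2.1390
β_Jory = 0.03616 / 0.02129 = 1.6984
β_Ulmer = 0.02182 / 0.02129 = 1.0249
β_P = Σ w_i β_i = 0.35×1.3941 + 0.23×2.1390 + 0.30×1.6984 + 0.12×1.0249 = 1.6124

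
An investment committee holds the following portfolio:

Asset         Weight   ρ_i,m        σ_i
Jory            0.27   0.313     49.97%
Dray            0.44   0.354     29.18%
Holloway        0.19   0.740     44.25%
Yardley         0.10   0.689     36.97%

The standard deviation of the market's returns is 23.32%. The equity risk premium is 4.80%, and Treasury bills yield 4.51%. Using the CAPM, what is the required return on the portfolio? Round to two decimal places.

β_Jory = 0.313 × 49.97% / 23.32% = 0.6707
β_Dray = 0.354 × 29.18% / 23.32% = 0.4430
β_Holloway = 0.740 × 44.25% / 23.32% = 1.4042
β_Yardley = 0.689 × 36.97% / 23.32% = 1.0923
β_P = Σ w_i β_i = 0.27×0.6707 + 0.44×0.4430 + 0.19×1.4042 + 0.10×1.0923 = 0.7520
E(R_P) = R_f + β_P × MRP = 4.51% + 0.7520 × 4.80% = 8.12%

8.12%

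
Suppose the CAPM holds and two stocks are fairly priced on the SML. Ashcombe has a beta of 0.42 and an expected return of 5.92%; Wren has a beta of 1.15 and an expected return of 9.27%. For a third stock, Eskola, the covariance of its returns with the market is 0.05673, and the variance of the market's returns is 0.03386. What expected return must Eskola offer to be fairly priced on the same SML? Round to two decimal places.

MRP = (9.27% − 5.92%) / (1.15 − 0.42) = 4.5890%
R_f = 5.92% − 0.42 × 4.5890% = 3.9926%
β_Eskola = Cov / Var(R_m) = 0.05673 / 0.03386 = 1.6754
E(R_Eskola) = R_f + β × MRP = 3.9926% + 1.6754 × 4.5890% = 11.68%

11.68%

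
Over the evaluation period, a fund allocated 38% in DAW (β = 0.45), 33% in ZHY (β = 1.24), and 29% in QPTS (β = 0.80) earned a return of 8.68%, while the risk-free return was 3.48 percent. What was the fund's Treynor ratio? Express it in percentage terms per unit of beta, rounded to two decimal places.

6.40%

β_P = 0.38×0.45 + 0.33×1.24 + 0.29×0.80 = 0.8122
Treynor = (R_P − R_f) / β_P = (8.68% − 3.48%) / 0.8122 = 5.20% / 0.8122 = 6.40%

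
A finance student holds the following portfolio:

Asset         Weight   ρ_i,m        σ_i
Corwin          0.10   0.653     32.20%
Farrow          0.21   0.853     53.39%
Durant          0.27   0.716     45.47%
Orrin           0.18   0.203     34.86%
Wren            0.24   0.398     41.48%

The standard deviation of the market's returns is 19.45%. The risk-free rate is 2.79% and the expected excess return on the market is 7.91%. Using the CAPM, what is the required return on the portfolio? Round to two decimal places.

13.24%

β_Corwin = 0.653 × 32.20% / 19.45% = 1.0811
β_Farrow = 0.853 × 53.39% / 19.45% = 2.3415
β_Durant = 0.716 × 45.47% / 19.45% = 1.6739
β_Orrin = 0.203 × 34.86% / 19.45% = 0.3638
β_Wren = 0.398 × 41.48% / 19.45% = 0.8488
β_P = Σ w_i β_i = 0.10×1.0811 + 0.21×2.3415 + 0.27×1.6739 + 0.18×0.3638 + 0.24×0.8488 = 1.3210
E(R_P) = R_f + β_P × MRP = 2.79% + 1.3210 × 7.91% = 13.24%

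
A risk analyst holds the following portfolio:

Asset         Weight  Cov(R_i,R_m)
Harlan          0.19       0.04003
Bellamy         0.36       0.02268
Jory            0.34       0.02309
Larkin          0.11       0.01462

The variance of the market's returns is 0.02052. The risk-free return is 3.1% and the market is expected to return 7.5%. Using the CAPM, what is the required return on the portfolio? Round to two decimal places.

8.51%

β_Harlan = 0.04003 / 0.02052 = 1.9508
β_Bellamy = 0.02268 / 0.02052 = 1.1053
β_Jory = 0.02309 / 0.02052 = 1.1252
β_Larkin = 0.01462 / 0.02052 = 0.7125
β_P = Σ w_i β_i = 0.19×1.9508 + 0.36×1.1053 + 0.34×1.1252 + 0.11×0.7125 = 1.2295
MRP = 7.5% − 3.1% = 4.40%
E(R_P) = R_f + β_P × MRP = 3.1% + 1.2295 × 4.4% = 8.51%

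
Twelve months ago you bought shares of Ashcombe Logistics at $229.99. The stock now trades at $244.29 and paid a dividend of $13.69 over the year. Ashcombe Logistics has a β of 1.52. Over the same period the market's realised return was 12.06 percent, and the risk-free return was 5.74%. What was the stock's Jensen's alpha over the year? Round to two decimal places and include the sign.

-3.18%

Realised HPR = (P1 + D1 − P0) / P0 = (244.29 + 13.69 − 229.99) / 229.99 = 27.99 / 229.99 = 12.1701%
MRP = 12.06% − 5.74% = 6.32%
CAPM required = R_f + β·MRP = 5.74% + 1.52 × 6.32% = 15.3464%
α = realised − required = 12.1701% − 15.3464% = -3.18%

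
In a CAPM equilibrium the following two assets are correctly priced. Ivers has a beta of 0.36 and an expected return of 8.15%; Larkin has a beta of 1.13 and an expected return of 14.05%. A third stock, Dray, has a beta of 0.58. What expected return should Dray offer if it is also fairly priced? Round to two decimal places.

MRP (SML slope) = (14.05% − 8.15%) / (1.13 − 0.36) = 5.90% / 0.77 = 7.6623%
R_f (intercept) = 8.15% − 0.36 × 7.6623% = 5.3916%
E(R_Dray) = R_f + β × MRP = 5.3916% + 0.58 × 7.6623% = 9.84%

9.84%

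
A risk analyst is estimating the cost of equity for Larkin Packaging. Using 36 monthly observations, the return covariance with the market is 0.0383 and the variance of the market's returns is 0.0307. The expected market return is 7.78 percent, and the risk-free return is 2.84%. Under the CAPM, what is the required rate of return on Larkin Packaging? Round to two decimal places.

9.00%

β = Cov(R_i, R_m) / Var(R_m) = 0.0383 / 0.0307 = 1.2476
MRP = 7.78% − 2.84% = 4.94%
E(R) = R_f + β × MRP = 2.84% + 1.2476 × 4.94% = 9.00%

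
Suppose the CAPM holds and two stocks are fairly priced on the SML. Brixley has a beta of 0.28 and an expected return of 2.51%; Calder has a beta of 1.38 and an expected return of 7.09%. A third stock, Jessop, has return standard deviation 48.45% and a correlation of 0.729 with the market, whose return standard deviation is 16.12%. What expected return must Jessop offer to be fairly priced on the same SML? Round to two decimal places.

10.47%

MRP = (7.09% − 2.51%) / (1.38 − 0.28) = 4.1636%
R_f = 2.51% − 0.28 × 4.1636% = 1.3442%
β_Jessop = ρ·σ_i/σ_m = 0.729 × 48.45 / 16.12 = 2.1911
E(R_Jessop) = R_f + β × MRP = 1.3442% + 2.1911 × 4.1636% = 10.47%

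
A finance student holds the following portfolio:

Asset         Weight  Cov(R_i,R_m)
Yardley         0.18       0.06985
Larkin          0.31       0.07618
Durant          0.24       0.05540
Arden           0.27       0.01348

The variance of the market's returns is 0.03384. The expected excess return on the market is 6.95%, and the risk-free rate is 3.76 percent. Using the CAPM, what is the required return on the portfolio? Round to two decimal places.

β_Yardley = 0.06985 / 0.03384 = 2.0641
β_Larkin = 0.07618 / 0.03384 = 2.2512
β_Durant = 0.05540 / 0.03384 = 1.6371
β_Arden = 0.01348 / 0.03384 = 0.3983
β_P = Σ w_i β_i = 0.18×2.0641 + 0.31×2.2512 + 0.24×1.6371 + 0.27×0.3983 = 1.5699
E(R_P) = R_f + β_P × MRP = 3.76% + 1.5699 × 6.95% = 14.67%

14.67%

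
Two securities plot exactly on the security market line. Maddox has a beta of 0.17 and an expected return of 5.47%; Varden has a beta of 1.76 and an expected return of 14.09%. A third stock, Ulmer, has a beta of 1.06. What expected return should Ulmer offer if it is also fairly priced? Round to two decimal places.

10.30%

MRP (SML slope) = (14.09% − 5.47%) / (1.76 − 0.17) = 8.62% / 1.59 = 5.4214%
R_f (intercept) = 5.47% − 0.17 × 5.4214% = 4.5484%
E(R_Ulmer) = R_f + β × MRP = 4.5484% + 1.06 × 5.4214% = 10.30%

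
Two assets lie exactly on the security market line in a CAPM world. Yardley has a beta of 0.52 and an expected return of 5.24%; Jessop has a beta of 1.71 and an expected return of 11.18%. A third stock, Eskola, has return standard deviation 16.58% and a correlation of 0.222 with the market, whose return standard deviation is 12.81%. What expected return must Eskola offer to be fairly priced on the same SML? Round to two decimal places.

4.08%

MRP = (11.18% − 5.24%) / (1.71 − 0.52) = 4.9916%
R_f = 5.24% − 0.52 × 4.9916% = 2.6444%
β_Eskola = ρ·σ_i/σ_m = 0.222 × 16.58 / 12.81 = 0.2873
E(R_Eskola) = R_f + β × MRP = 2.6444% + 0.2873 × 4.9916% = 4.08%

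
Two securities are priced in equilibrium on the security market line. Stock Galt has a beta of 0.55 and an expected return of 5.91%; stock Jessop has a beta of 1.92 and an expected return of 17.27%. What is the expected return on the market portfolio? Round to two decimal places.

Both satisfy E(R) = R_f + β·MRP, so the slope of the SML is
MRP = (17.27% − 5.91%) / (1.92 − 0.55) = 11.36% / 1.37 = 8.2920%
R_f = E(R_Galt) − β_Galt·MRP = 5.91% − 0.55 × 8.2920% = 1.3494%
E(R_m) = R_f + MRP = 1.3494% + 8.2920% = 9.64%

9.64%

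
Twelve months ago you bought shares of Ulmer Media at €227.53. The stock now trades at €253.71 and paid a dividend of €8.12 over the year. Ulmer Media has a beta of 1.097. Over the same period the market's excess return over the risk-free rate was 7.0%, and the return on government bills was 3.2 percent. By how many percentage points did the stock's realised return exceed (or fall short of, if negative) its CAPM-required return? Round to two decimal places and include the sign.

+4.20%

Realised HPR = (P1 + D1 − P0) / P0 = (253.71 + 8.12 − 227.53) / 227.53 = 34.30 / 227.53 = 15.0749%
CAPM required = R_f + β·MRP = 3.2% + 1.097 × 7.0% = 10.8790%
α = realised − required = 15.0749% − 10.8790% = +4.20%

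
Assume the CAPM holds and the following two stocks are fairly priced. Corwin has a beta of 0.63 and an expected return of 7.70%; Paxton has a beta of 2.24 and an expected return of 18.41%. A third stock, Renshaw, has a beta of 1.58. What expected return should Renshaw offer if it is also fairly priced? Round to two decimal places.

14.02%

MRP (SML slope) = (18.41% − 7.70%) / (2.24 − 0.63) = 10.71% / 1.61 = 6.6522%
R_f (intercept) = 7.70% − 0.63 × 6.6522% = 3.5091%
E(R_Renshaw) = R_f + β × MRP = 3.5091% + 1.58 × 6.6522% = 14.02%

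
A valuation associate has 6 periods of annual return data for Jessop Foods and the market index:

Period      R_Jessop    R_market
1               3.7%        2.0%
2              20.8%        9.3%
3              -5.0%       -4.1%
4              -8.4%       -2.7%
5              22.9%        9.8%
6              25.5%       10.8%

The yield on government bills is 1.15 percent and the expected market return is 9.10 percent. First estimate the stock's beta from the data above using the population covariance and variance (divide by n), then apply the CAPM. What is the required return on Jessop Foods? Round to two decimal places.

18.85%

Mean R_i = (3.7 + 20.8 − 5.0 − 8.4 + 22.9 + 25.5) / 6 = 9.9167%
Mean R_m = (2.0 + 9.3 − 4.1 − 2.7 + 9.8 + 10.8) / 6 = 4.1833%
Σ(R_i − R̄_i)(R_m − R̄_m) = 494.9317  ⇒  Cov = 494.9317 / 6 = 82.4886
Σ(R_m − R̄_m)² = 222.2683  ⇒  Var(R_m) = 222.2683 / 6 = 37.0447
β = Cov / Var(R_m) = 82.4886 / 37.0447 = 2.2267
MRP = 9.10% − 1.15% = 7.95%
E(R) = R_f + β × MRP = 1.15% + 2.2267 × 7.95% = 18.85%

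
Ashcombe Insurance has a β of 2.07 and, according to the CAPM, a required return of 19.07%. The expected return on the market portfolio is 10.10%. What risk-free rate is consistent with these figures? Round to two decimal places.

E(R) = R_f + β(E(R_m) − R_f) = R_f(1 − β) + β·E(R_m)
19.07% = R_f × (1 − 2.07) + 2.07 × 10.10%
19.07% = R_f × -1.07 + 20.9070%
R_f = (19.07% − 20.9070%) / -1.07 = 1.72%

1.72%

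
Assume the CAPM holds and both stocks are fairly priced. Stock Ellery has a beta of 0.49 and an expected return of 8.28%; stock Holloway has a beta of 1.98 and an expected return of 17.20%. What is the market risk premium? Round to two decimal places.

5.99%

Both satisfy E(R) = R_f + β·MRP, so the slope of the SML is
MRP = (17.20% − 8.28%) / (1.98 − 0.49) = 8.92% / 1.49 = 5.9866%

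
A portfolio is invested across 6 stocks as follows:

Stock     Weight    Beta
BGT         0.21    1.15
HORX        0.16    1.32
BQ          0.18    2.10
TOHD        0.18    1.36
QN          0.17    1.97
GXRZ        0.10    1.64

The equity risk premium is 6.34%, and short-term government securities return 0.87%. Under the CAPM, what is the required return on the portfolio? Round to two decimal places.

10.85%

β_P = Σ w_i β_i = 0.21×1.15 + 0.16×1.32 + 0.18×2.10 + 0.18×1.36 + 0.17×1.97 + 0.10×1.64 = 1.5744
E(R_P) = R_f + β_P × MRP = 0.87% + 1.5744 × 6.34% = 10.85%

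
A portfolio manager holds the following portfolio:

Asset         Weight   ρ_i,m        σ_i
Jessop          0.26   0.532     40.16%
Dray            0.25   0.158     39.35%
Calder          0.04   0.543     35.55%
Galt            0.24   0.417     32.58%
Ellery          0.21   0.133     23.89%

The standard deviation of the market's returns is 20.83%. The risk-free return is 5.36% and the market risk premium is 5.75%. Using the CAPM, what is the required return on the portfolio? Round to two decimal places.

8.62%

β_Jessop = 0.532 × 40.16% / 20.83% = 1.0257
β_Dray = 0.158 × 39.35% / 20.83% = 0.2985
β_Calder = 0.543 × 35.55% / 20.83% = 0.9267
β_Galt = 0.417 × 32.58% / 20.83% = 0.6522
β_Ellery = 0.133 × 23.89% / 20.83% = 0.1525
β_P = Σ w_i β_i = 0.26×1.0257 + 0.25×0.2985 + 0.04×0.9267 + 0.24×0.6522 + 0.21×0.1525 = 0.5669
E(R_P) = R_f + β_P × MRP = 5.36% + 0.5669 × 5.75% = 8.62%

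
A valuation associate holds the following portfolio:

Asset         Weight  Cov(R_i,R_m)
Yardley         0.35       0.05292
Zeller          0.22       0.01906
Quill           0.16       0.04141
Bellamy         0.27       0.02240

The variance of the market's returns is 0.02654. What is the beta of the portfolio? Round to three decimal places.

β_Yardley = 0.05292 / 0.02654 = 1.9940
β_Zeller = 0.01906 / 0.02654 = 0.7182
β_Quill = 0.04141 / 0.02654 = 1.5603
β_Bellamy = 0.02240 / 0.02654 = 0.8440
β_P = Σ w_i β_i = 0.35×1.9940 + 0.22×0.7182 + 0.16×1.5603 + 0.27×0.8440 = 1.3334

1.333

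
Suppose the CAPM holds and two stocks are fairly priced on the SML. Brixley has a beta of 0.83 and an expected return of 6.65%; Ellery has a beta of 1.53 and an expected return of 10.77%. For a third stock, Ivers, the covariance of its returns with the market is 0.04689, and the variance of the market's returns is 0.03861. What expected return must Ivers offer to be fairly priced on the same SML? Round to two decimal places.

MRP = (10.77% − 6.65%) / (1.53 − 0.83) = 5.8857%
R_f = 6.65% − 0.83 × 5.8857% = 1.7649%
β_Ivers = Cov / Var(R_m) = 0.04689 / 0.03861 = 1.2145
E(R_Ivers) = R_f + β × MRP = 1.7649% + 1.2145 × 5.8857% = 8.91%

8.91%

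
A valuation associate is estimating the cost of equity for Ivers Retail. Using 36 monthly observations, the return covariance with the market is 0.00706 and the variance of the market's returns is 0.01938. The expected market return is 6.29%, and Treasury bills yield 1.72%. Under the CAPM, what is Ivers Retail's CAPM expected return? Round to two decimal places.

3.38%

β = Cov(R_i, R_m) / Var(R_m) = 0.00706 / 0.01938 = 0.3643
MRP = 6.29% − 1.72% = 4.57%
E(R) = R_f + β × MRP = 1.72% + 0.3643 × 4.57% = 3.38%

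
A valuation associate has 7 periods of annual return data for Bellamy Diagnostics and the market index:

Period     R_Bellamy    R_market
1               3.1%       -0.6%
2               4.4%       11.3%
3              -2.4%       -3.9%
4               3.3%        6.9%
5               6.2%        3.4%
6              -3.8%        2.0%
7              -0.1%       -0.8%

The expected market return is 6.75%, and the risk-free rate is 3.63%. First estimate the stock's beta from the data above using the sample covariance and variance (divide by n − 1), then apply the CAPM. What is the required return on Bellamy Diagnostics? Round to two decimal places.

Mean R_i = (3.1 + 4.4 − 2.4 + 3.3 + 6.2 − 3.8 − 0.1) / 7 = 1.5286%
Mean R_m = (-0.6 + 11.3 − 3.9 + 6.9 + 3.4 + 2.0 − 0.8) / 7 = 2.6143%
Σ(R_i − R̄_i)(R_m − R̄_m) = 65.5771  ⇒  Cov = 65.5771 / 6 = 10.9295
Σ(R_m − R̄_m)² = 159.2286  ⇒  Var(R_m) = 159.2286 / 6 = 26.5381
β = Cov / Var(R_m) = 10.9295 / 26.5381 = 0.4118
MRP = 6.75% − 3.63% = 3.12%
E(R) = R_f + β × MRP = 3.63% + 0.4118 × 3.12% = 4.91%

4.91%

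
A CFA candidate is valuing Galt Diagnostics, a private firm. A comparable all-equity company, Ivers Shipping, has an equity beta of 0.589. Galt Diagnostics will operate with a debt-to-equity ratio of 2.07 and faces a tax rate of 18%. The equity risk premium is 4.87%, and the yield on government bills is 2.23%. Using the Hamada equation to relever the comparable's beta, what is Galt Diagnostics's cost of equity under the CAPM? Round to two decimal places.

β_L = β_U × [1 + (1 − t)(D/E)] = 0.589 × [1 + (1 − 0.18) × 2.07]
    = 0.589 × [1 + 0.82 × 2.07] = 0.589 × 2.6974 = 1.5888
E(R) = R_f + β_L × MRP = 2.23% + 1.5888 × 4.87% = 9.97%

9.97%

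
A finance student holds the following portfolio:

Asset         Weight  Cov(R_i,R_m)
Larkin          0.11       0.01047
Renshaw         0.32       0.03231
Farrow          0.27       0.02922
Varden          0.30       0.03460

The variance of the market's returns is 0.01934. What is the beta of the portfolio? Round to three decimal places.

1.539

β_Larkin = 0.01047 / 0.01934 = 0.5414
β_Renshaw = 0.03231 / 0.01934 = 1.6706
β_Farrow = 0.02922 / 0.01934 = 1.5109
β_Varden = 0.03460 / 0.01934 = 1.7890
β_P = Σ w_i β_i = 0.11×0.5414 + 0.32×1.6706 + 0.27×1.5109 + 0.30×1.7890 = 1.5388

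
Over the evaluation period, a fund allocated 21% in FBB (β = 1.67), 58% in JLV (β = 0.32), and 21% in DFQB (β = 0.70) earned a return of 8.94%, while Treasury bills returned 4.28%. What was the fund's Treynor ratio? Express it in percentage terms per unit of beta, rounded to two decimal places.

β_P = 0.21×1.67 + 0.58×0.32 + 0.21×0.70 = 0.6833
Treynor = (R_P − R_f) / β_P = (8.94% − 4.28%) / 0.6833 = 4.66% / 0.6833 = 6.82%

6.82%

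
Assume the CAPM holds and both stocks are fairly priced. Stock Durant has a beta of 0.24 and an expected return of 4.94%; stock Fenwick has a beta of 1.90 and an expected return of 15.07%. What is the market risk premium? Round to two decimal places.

6.10%

Both satisfy E(R) = R_f + β·MRP, so the slope of the SML is
MRP = (15.07% − 4.94%) / (1.90 − 0.24) = 10.13% / 1.66 = 6.1024%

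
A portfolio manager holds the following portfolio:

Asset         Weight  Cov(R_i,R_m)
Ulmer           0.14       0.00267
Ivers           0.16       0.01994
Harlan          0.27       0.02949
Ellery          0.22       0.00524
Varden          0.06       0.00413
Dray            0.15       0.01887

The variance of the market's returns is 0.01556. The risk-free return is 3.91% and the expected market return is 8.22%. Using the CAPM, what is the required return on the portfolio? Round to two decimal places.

β_Ulmer = 0.00267 / 0.01556 = 0.1716
β_Ivers = 0.01994 / 0.01556 = 1.2815
β_Harlan = 0.02949 / 0.01556 = 1.8952
β_Ellery = 0.00524 / 0.01556 = 0.3368
β_Varden = 0.00413 / 0.01556 = 0.2654
β_Dray = 0.01887 / 0.01556 = 1.2127
β_P = Σ w_i β_i = 0.14×0.1716 + 0.16×1.2815 + 0.27×1.8952 + 0.22×0.3368 + 0.06×0.2654 + 0.15×1.2127 = 1.0127
MRP = 8.22% − 3.91% = 4.31%
E(R_P) = R_f + β_P × MRP = 3.91% + 1.0127 × 4.31% = 8.27%

8.27%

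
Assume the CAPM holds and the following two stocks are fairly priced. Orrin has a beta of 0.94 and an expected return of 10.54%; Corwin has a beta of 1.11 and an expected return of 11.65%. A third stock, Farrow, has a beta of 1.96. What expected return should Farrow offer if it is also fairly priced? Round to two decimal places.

MRP (SML slope) = (11.65% − 10.54%) / (1.11 − 0.94) = 1.11% / 0.17 = 6.5294%
R_f (intercept) = 10.54% − 0.94 × 6.5294% = 4.4024%
E(R_Farrow) = R_f + β × MRP = 4.4024% + 1.96 × 6.5294% = 17.20%

17.20%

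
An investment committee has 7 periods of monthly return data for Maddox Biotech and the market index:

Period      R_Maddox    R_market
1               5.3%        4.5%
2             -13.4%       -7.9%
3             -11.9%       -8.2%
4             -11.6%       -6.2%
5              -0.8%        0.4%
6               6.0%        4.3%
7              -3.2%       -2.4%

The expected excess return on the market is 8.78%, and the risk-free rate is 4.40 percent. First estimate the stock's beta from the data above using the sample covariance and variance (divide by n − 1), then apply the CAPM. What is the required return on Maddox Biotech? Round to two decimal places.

Mean R_i = (5.3 − 13.4 − 11.9 − 11.6 − 0.8 + 6.0 − 3.2) / 7 = -4.2286%
Mean R_m = (4.5 − 7.9 − 8.2 − 6.2 + 0.4 + 4.3 − 2.4) / 7 = -2.2143%
Σ(R_i − R̄_i)(R_m − R̄_m) = 266.8271  ⇒  Cov = 266.8271 / 6 = 44.4712
Σ(R_m − R̄_m)² = 178.4286  ⇒  Var(R_m) = 178.4286 / 6 = 29.7381
β = Cov / Var(R_m) = 44.4712 / 29.7381 = 1.4954
E(R) = R_f + β × MRP = 4.40% + 1.4954 × 8.78% = 17.53%

17.53%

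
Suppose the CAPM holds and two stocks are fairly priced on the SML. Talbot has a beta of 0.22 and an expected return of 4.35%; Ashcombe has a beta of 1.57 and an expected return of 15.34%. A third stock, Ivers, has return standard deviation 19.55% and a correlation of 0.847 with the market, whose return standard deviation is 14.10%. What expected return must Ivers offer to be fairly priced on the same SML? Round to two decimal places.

12.12%

MRP = (15.34% − 4.35%) / (1.57 − 0.22) = 8.1407%
R_f = 4.35% − 0.22 × 8.1407% = 2.5590%
β_Ivers = ρ·σ_i/σ_m = 0.847 × 19.55 / 14.10 = 1.1744
E(R_Ivers) = R_f + β × MRP = 2.5590% + 1.1744 × 8.1407% = 12.12%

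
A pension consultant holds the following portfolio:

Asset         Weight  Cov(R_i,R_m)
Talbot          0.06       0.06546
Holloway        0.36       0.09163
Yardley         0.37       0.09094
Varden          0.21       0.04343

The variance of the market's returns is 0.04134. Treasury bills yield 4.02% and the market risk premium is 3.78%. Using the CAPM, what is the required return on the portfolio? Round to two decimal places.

β_Talbot = 0.06546 / 0.04134 = 1.5835
β_Holloway = 0.09163 / 0.04134 = 2.2165
β_Yardley = 0.09094 / 0.04134 = 2.1998
β_Varden = 0.04343 / 0.04134 = 1.0506
β_P = Σ w_i β_i = 0.06×1.5835 + 0.36×2.2165 + 0.37×2.1998 + 0.21×1.0506 = 1.9275
E(R_P) = R_f + β_P × MRP = 4.02% + 1.9275 × 3.78% = 11.31%

11.31%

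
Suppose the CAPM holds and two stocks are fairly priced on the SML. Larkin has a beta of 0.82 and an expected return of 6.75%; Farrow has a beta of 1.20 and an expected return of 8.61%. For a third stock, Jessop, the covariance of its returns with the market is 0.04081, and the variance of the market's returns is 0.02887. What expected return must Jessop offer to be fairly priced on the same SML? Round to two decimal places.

MRP = (8.61% − 6.75%) / (1.20 − 0.82) = 4.8947%
R_f = 6.75% − 0.82 × 4.8947% = 2.7363%
β_Jessop = Cov / Var(R_m) = 0.04081 / 0.02887 = 1.4136
E(R_Jessop) = R_f + β × MRP = 2.7363% + 1.4136 × 4.8947% = 9.66%

9.66%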